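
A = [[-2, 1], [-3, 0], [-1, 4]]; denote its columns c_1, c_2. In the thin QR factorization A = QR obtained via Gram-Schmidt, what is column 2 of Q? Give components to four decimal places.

e_2 = (0.0376, -0.3385, 0.9402)

c_1 = (-2, -3, -1); ‖c_1‖ = 3.7417, so e_1 = (-0.5345, -0.8018, -0.2673).
e_1·c_2 = (-0.5345)·1 + (-0.8018)·0 + (-0.2673)·4 = -1.6036.
u_2 = c_2 + 1.6036·e_1 = (0.1429, -1.2857, 3.5714).
‖u_2‖ = 3.7985, so e_2 = (0.0376, -0.3385, 0.9402).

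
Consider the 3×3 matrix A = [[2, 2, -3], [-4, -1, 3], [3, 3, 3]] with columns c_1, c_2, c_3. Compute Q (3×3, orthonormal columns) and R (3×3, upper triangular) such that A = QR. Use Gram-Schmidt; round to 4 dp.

c_1 = (2, -4, 3); ‖c_1‖ = 5.3852, so e_1 = (0.3714, -0.7428, 0.5571).
e_1·c_2 = 0.3714·2 + (-0.7428)·(-1) + 0.5571·3 = 3.1568.
u_2 = c_2 − 3.1568·e_1 = (0.8276, 1.3448, 1.2414).
‖u_2‖ = 2.0086, so e_2 = (0.4120, 0.6695, 0.6180).
e_1·c_3 = 0.3714·(-3) + (-0.7428)·3 + 0.5571·3 = -1.6713; e_2·c_3 = 0.4120·(-3) + 0.6695·3 + 0.6180·3 = 2.6266.
u_3 = c_3 + 1.6713·e_1 − 2.6266·e_2 = (-3.4615, 0.0000, 2.3077).
‖u_3‖ = 4.1603, so e_3 = (-0.8321, 0.0000, 0.5547).

Q = [[0.3714, 0.4120, -0.8321], [-0.7428, 0.6695, 0.0000], [0.5571, 0.6180, 0.5547]], R = [[5.3852, 3.1568, -1.6713], [0.0000, 2.0086, 2.6266], [0.0000, 0.0000, 4.1603]]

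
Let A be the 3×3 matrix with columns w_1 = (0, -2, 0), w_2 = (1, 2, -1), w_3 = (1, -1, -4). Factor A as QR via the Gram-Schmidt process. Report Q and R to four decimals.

Q = [[0.0000, 0.7071, -0.7071], [-1.0000, 0.0000, 0.0000], [0.0000, -0.7071, -0.7071]], R = [[2.0000, -2.0000, 1.0000], [0.0000, 1.4142, 3.5355], [0.0000, 0.0000, 2.1213]]

w_1 = (0, -2, 0); ‖w_1‖ = 2.0000, so e_1 = (0.0000, -1.0000, 0.0000).
e_1·w_2 = 0.0000·1 + (-1.0000)·2 + 0.0000·(-1) = -2.0000.
u_2 = w_2 + 2.0000·e_1 = (1.0000, 0.0000, -1.0000).
‖u_2‖ = 1.4142, so e_2 = (0.7071, 0.0000, -0.7071).
e_1·w_3 = 0.0000·1 + (-1.0000)·(-1) + 0.0000·(-4) = 1.0000; e_2·w_3 = 0.7071·1 + 0.0000·(-1) + (-0.7071)·(-4) = 3.5355.
u_3 = w_3 − 1.0000·e_1 − 3.5355·e_2 = (-1.5000, 0.0000, -1.5000).
‖u_3‖ = 2.1213, so e_3 = (-0.7071, 0.0000, -0.7071).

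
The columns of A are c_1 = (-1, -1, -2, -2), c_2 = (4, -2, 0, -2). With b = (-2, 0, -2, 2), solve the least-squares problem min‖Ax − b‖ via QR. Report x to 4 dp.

c_1 = (-1, -1, -2, -2); ‖c_1‖ = 3.1623, so q_1 = (-0.3162, -0.3162, -0.6325, -0.6325).
q_1·c_2 = (-0.3162)·4 + (-0.3162)·(-2) + (-0.6325)·0 + (-0.6325)·(-2) = 0.6325.
u_2 = c_2 − 0.6325·q_1 = (4.2000, -1.8000, 0.4000, -1.6000).
‖u_2‖ = 4.8580, so q_2 = (0.8646, -0.3705, 0.0823, -0.3294).
Qᵀb = (0.6325, -2.5525).
Back-substitute: x_2 = -2.5525/4.8580 = -0.5254.
x_1 = (0.6325 − 0.6325·(-0.5254))/3.1623 = 0.3051.

x = (0.3051, -0.5254)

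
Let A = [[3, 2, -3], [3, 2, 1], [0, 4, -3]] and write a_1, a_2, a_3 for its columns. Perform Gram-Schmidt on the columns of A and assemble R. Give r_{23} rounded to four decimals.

q_1 = a_1/‖a_1‖ = (3, 3, 0)/4.2426 = (0.7071, 0.7071, 0.0000).
r_{12} = q_1·a_2 = 2.8284.
u_2 = a_2 − 2.8284·q_1 = (0.0000, 0.0000, 4.0000).
‖u_2‖ = 4.0000, so q_2 = (0.0000, 0.0000, 1.0000).
r_{23} = q_2·a_3 = -3.0000.

r_{23} = -3.0000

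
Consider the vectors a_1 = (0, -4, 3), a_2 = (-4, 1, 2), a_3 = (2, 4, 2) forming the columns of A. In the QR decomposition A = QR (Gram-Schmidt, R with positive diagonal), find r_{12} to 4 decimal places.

r_{12} = 0.4000

a_1 = (0, -4, 3); ‖a_1‖ = 5.0000, so e_1 = (0.0000, -0.8000, 0.6000).
r_{12} = e_1·a_2 = 0.4000.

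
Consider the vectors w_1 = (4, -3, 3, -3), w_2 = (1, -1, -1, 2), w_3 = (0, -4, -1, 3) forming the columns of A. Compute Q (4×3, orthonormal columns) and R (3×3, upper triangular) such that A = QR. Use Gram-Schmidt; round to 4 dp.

q_1 = w_1/‖w_1‖ = (4, -3, 3, -3)/6.5574 = (0.6100, -0.4575, 0.4575, -0.4575).
r_{12} = q_1·w_2 = -0.3050.
u_2 = w_2 + 0.3050·q_1 = (1.1860, -1.1395, -0.8605, 1.8605).
‖u_2‖ = 2.6281, so q_2 = (0.4513, -0.4336, -0.3274, 0.7079).
r_{13} = q_1·w_3 = 0.0000; r_{23} = q_2·w_3 = 4.1855.
u_3 = w_3 − 0.0000·q_1 − 4.1855·q_2 = (-1.8889, -2.1852, 0.3704, 0.0370).
‖u_3‖ = 2.9123, so q_3 = (-0.6486, -0.7503, 0.1272, 0.0127).

Q = [[0.6100, 0.4513, -0.6486], [-0.4575, -0.4336, -0.7503], [0.4575, -0.3274, 0.1272], [-0.4575, 0.7079, 0.0127]], R = [[6.5574, -0.3050, 0.0000], [0.0000, 2.6281, 4.1855], [0.0000, 0.0000, 2.9123]]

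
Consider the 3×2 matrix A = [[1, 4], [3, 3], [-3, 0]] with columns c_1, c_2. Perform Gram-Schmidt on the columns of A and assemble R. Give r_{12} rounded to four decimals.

c_1 = (1, 3, -3); ‖c_1‖ = 4.3589, so e_1 = (0.2294, 0.6882, -0.6882).
r_{12} = e_1·c_2 = 2.9824.

r_{12} = 2.9824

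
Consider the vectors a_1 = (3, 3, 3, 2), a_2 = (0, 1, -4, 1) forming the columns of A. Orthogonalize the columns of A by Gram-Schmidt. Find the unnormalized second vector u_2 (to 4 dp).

a_1 = (3, 3, 3, 2); ‖a_1‖ = 5.5678, so e_1 = (0.5388, 0.5388, 0.5388, 0.3592).
e_1·a_2 = 0.5388·0 + 0.5388·1 + 0.5388·(-4) + 0.3592·1 = -1.2572.
u_2 = a_2 + 1.2572·e_1 = (0.6774, 1.6774, -3.3226, 1.4516).

u_2 = (0.6774, 1.6774, -3.3226, 1.4516)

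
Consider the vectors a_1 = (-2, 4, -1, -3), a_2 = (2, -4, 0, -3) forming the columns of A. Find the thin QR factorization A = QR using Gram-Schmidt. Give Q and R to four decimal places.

Q = [[-0.3651, 0.2535], [0.7303, -0.5070], [-0.1826, -0.0734], [-0.5477, -0.8205]], R = [[5.4772, -2.0083], [0.0000, 4.9967]]

e_1 = a_1/‖a_1‖ = (-2, 4, -1, -3)/5.4772 = (-0.3651, 0.7303, -0.1826, -0.5477).
r_{12} = e_1·a_2 = -2.0083.
u_2 = a_2 + 2.0083·e_1 = (1.2667, -2.5333, -0.3667, -4.1000).
‖u_2‖ = 4.9967, so e_2 = (0.2535, -0.5070, -0.0734, -0.8205).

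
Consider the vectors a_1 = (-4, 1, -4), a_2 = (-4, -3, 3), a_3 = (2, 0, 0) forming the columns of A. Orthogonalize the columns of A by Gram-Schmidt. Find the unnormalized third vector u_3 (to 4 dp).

a_1 = (-4, 1, -4); ‖a_1‖ = 5.7446, so e_1 = (-0.6963, 0.1741, -0.6963).
e_1·a_2 = (-0.6963)·(-4) + 0.1741·(-3) + (-0.6963)·3 = 0.1741.
u_2 = a_2 − 0.1741·e_1 = (-3.8788, -3.0303, 3.1212).
‖u_2‖ = 5.8284, so e_2 = (-0.6655, -0.5199, 0.5355).
e_1·a_3 = (-0.6963)·2 + 0.1741·0 + (-0.6963)·0 = -1.3926; e_2·a_3 = (-0.6655)·2 + (-0.5199)·0 + 0.5355·0 = -1.3310.
u_3 = a_3 + 1.3926·e_1 + 1.3310·e_2 = (0.1445, -0.4496, -0.2569).

u_3 = (0.1445, -0.4496, -0.2569)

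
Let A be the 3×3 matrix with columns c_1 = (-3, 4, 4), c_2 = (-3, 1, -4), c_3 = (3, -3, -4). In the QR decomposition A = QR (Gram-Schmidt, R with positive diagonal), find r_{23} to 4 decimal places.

c_1 = (-3, 4, 4); ‖c_1‖ = 6.4031, so q_1 = (-0.4685, 0.6247, 0.6247).
q_1·c_2 = (-0.4685)·(-3) + 0.6247·1 + 0.6247·(-4) = -0.4685.
u_2 = c_2 + 0.4685·q_1 = (-3.2195, 1.2927, -3.7073).
‖u_2‖ = 5.0774, so q_2 = (-0.6341, 0.2546, -0.7302).
r_{23} = q_2·c_3 = 0.2546.

r_{23} = 0.2546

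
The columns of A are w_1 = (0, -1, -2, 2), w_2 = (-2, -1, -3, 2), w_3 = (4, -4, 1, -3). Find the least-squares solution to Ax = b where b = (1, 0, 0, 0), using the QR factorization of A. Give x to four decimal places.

w_1 = (0, -1, -2, 2); ‖w_1‖ = 3.0000, so e_1 = (0.0000, -0.3333, -0.6667, 0.6667).
e_1·w_2 = 0.0000·(-2) + (-0.3333)·(-1) + (-0.6667)·(-3) + 0.6667·2 = 3.6667.
u_2 = w_2 − 3.6667·e_1 = (-2.0000, 0.2222, -0.5556, -0.4444).
‖u_2‖ = 2.1344, so e_2 = (-0.9370, 0.1041, -0.2603, -0.2082).
e_1·w_3 = 0.0000·4 + (-0.3333)·(-4) + (-0.6667)·1 + 0.6667·(-3) = -1.3333; e_2·w_3 = (-0.9370)·4 + 0.1041·(-4) + (-0.2603)·1 + (-0.2082)·(-3) = -3.8002.
u_3 = w_3 + 1.3333·e_1 + 3.8002·e_2 = (0.4390, -4.0488, -0.8780, -2.9024).
‖u_3‖ = 5.0774, so e_3 = (0.0865, -0.7974, -0.1729, -0.5716).
Qᵀb = (0.0000, -0.9370, 0.0865).
Back-substitute: x_3 = 0.0865/5.0774 = 0.0170.
x_2 = (-0.9370 + 3.8002·0.0170)/2.1344 = -0.4087.
x_1 = (0.0000 − 3.6667·(-0.4087) + 1.3333·0.0170)/3.0000 = 0.5071.

x = (0.5071, -0.4087, 0.0170)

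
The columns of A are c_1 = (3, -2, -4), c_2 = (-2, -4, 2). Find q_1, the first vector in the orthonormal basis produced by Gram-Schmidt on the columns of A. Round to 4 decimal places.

c_1 = (3, -2, -4); ‖c_1‖ = 5.3852, so q_1 = (0.5571, -0.3714, -0.7428).

q_1 = (0.5571, -0.3714, -0.7428)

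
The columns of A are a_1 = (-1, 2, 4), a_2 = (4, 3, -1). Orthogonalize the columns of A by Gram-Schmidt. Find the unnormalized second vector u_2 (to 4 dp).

a_1 = (-1, 2, 4); ‖a_1‖ = 4.5826, so e_1 = (-0.2182, 0.4364, 0.8729).
e_1·a_2 = (-0.2182)·4 + 0.4364·3 + 0.8729·(-1) = -0.4364.
u_2 = a_2 + 0.4364·e_1 = (3.9048, 3.1905, -0.6190).

u_2 = (3.9048, 3.1905, -0.6190)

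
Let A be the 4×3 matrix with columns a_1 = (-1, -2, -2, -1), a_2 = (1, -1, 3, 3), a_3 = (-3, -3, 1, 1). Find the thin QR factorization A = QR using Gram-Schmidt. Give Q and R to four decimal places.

Q = [[-0.3162, 0.0542, -0.9148], [-0.6325, -0.7050, 0.0946], [-0.6325, 0.3796, 0.3891], [-0.3162, 0.5966, -0.0526]], R = [[3.1623, -2.5298, 1.8974], [0.0000, 3.6878, 2.9286], [0.0000, 0.0000, 2.7971]]

a_1 = (-1, -2, -2, -1); ‖a_1‖ = 3.1623, so q_1 = (-0.3162, -0.6325, -0.6325, -0.3162).
q_1·a_2 = (-0.3162)·1 + (-0.6325)·(-1) + (-0.6325)·3 + (-0.3162)·3 = -2.5298.
u_2 = a_2 + 2.5298·q_1 = (0.2000, -2.6000, 1.4000, 2.2000).
‖u_2‖ = 3.6878, so q_2 = (0.0542, -0.7050, 0.3796, 0.5966).
q_1·a_3 = (-0.3162)·(-3) + (-0.6325)·(-3) + (-0.6325)·1 + (-0.3162)·1 = 1.8974; q_2·a_3 = 0.0542·(-3) + (-0.7050)·(-3) + 0.3796·1 + 0.5966·1 = 2.9286.
u_3 = a_3 − 1.8974·q_1 − 2.9286·q_2 = (-2.5588, 0.2647, 1.0882, -0.1471).
‖u_3‖ = 2.7971, so q_3 = (-0.9148, 0.0946, 0.3891, -0.0526).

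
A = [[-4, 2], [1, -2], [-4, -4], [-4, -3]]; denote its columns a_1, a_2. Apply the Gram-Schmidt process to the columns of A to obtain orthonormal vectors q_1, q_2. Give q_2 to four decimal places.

q_2 = (0.6754, -0.4609, -0.4926, -0.2980)

q_1 = a_1/‖a_1‖ = (-4, 1, -4, -4)/7.0000 = (-0.5714, 0.1429, -0.5714, -0.5714).
r_{12} = q_1·a_2 = 2.5714.
u_2 = a_2 − 2.5714·q_1 = (3.4694, -2.3673, -2.5306, -1.5306).
‖u_2‖ = 5.1369, so q_2 = (0.6754, -0.4609, -0.4926, -0.2980).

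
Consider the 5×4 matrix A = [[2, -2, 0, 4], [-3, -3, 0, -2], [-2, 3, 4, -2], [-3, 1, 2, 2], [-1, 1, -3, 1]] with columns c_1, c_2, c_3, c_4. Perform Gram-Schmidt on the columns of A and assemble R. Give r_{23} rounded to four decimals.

r_{23} = 1.8659

q_1 = c_1/‖c_1‖ = (2, -3, -2, -3, -1)/5.1962 = (0.3849, -0.5774, -0.3849, -0.5774, -0.1925).
r_{12} = q_1·c_2 = -0.9623.
u_2 = c_2 + 0.9623·q_1 = (-1.6296, -3.5556, 2.6296, 0.4444, 0.8148).
‖u_2‖ = 4.8035, so q_2 = (-0.3393, -0.7402, 0.5474, 0.0925, 0.1696).
r_{23} = q_2·c_3 = 1.8659.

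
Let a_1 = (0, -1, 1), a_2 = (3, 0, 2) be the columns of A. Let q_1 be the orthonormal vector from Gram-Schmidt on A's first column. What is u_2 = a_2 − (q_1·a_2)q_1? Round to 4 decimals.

q_1 = a_1/‖a_1‖ = (0, -1, 1)/1.4142 = (0.0000, -0.7071, 0.7071).
r_{12} = q_1·a_2 = 1.4142.
u_2 = a_2 − 1.4142·q_1 = (3.0000, 1.0000, 1.0000).

u_2 = (3.0000, 1.0000, 1.0000)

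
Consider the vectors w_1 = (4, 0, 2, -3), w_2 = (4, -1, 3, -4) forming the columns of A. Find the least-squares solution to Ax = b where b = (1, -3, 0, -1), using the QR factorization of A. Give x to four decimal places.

w_1 = (4, 0, 2, -3); ‖w_1‖ = 5.3852, so q_1 = (0.7428, 0.0000, 0.3714, -0.5571).
q_1·w_2 = 0.7428·4 + 0.0000·(-1) + 0.3714·3 + (-0.5571)·(-4) = 6.3136.
u_2 = w_2 − 6.3136·q_1 = (-0.6897, -1.0000, 0.6552, -0.4828).
‖u_2‖ = 1.4622, so q_2 = (-0.4717, -0.6839, 0.4481, -0.3302).
Qᵀb = (1.2999, 1.9102).
Back-substitute: x_2 = 1.9102/1.4622 = 1.3065.
x_1 = (1.2999 − 6.3136·1.3065)/5.3852 = -1.2903.

x = (-1.2903, 1.3065)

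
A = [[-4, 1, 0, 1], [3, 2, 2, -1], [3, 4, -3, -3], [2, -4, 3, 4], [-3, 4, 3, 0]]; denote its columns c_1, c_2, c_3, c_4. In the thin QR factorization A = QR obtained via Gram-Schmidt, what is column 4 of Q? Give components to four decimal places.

q_1 = c_1/‖c_1‖ = (-4, 3, 3, 2, -3)/6.8557 = (-0.5835, 0.4376, 0.4376, 0.2917, -0.4376).
r_{12} = q_1·c_2 = -0.8752.
u_2 = c_2 + 0.8752·q_1 = (0.4894, 2.3830, 4.3830, -3.7447, 3.6170).
‖u_2‖ = 7.2273, so q_2 = (0.0677, 0.3297, 0.6064, -0.5181, 0.5005).
r_{13} = q_1·c_3 = -0.8752; r_{23} = q_2·c_3 = -1.2129.
u_3 = c_3 + 0.8752·q_1 + 1.2129·q_2 = (-0.4285, 2.7829, -1.8815, 2.6269, 3.2240).
‖u_3‖ = 5.3631, so q_3 = (-0.0799, 0.5189, -0.3508, 0.4898, 0.6011).
r_{14} = q_1·c_4 = -1.1669; r_{24} = q_2·c_4 = -4.1539; r_{34} = q_3·c_4 = 2.4129.
u_4 = c_4 + 1.1669·q_1 + 4.1539·q_2 − 2.4129·q_3 = (0.7932, -0.3718, 0.8762, 1.0063, 0.1177).
‖u_4‖ = 1.6005, so q_4 = (0.4956, -0.2323, 0.5474, 0.6288, 0.0736).

q_4 = (0.4956, -0.2323, 0.5474, 0.6288, 0.0736)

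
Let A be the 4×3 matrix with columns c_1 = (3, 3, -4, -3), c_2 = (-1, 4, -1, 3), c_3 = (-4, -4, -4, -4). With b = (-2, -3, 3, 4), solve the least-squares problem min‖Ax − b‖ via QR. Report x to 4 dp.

c_1 = (3, 3, -4, -3); ‖c_1‖ = 6.5574, so q_1 = (0.4575, 0.4575, -0.6100, -0.4575).
q_1·c_2 = 0.4575·(-1) + 0.4575·4 + (-0.6100)·(-1) + (-0.4575)·3 = 0.6100.
u_2 = c_2 − 0.6100·q_1 = (-1.2791, 3.7209, -0.6279, 3.2791).
‖u_2‖ = 5.1602, so q_2 = (-0.2479, 0.7211, -0.1217, 0.6355).
q_1·c_3 = 0.4575·(-4) + 0.4575·(-4) + (-0.6100)·(-4) + (-0.4575)·(-4) = 0.6100; q_2·c_3 = (-0.2479)·(-4) + 0.7211·(-4) + (-0.1217)·(-4) + 0.6355·(-4) = -3.9479.
u_3 = c_3 − 0.6100·q_1 + 3.9479·q_2 = (-5.2576, -1.4323, -4.1083, -1.2122).
‖u_3‖ = 6.9312, so q_3 = (-0.7585, -0.2066, -0.5927, -0.1749).
Qᵀb = (-5.9474, 0.5093, -0.3407).
Back-substitute: x_3 = -0.3407/6.9312 = -0.0492.
x_2 = (0.5093 + 3.9479·(-0.0492))/5.1602 = 0.0611.
x_1 = (-5.9474 − 0.6100·0.0611 − 0.6100·(-0.0492))/6.5574 = -0.9081.

x = (-0.9081, 0.0611, -0.0492)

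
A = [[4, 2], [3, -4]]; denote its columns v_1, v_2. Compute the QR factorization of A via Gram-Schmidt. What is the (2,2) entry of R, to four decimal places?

r_{22} = 4.4000

v_1 = (4, 3); ‖v_1‖ = 5.0000, so q_1 = (0.8000, 0.6000).
q_1·v_2 = 0.8000·2 + 0.6000·(-4) = -0.8000.
u_2 = v_2 + 0.8000·q_1 = (2.6400, -3.5200).
r_{22} = ‖u_2‖ = 4.4000.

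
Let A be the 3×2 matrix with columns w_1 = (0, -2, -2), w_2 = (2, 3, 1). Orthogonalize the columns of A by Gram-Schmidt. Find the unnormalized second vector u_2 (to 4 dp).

w_1 = (0, -2, -2); ‖w_1‖ = 2.8284, so q_1 = (0.0000, -0.7071, -0.7071).
q_1·w_2 = 0.0000·2 + (-0.7071)·3 + (-0.7071)·1 = -2.8284.
u_2 = w_2 + 2.8284·q_1 = (2.0000, 1.0000, -1.0000).

u_2 = (2.0000, 1.0000, -1.0000)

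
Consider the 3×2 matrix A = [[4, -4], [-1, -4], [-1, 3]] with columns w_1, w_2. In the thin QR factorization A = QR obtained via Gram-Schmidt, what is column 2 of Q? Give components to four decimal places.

e_2 = (-0.1249, -0.9054, 0.4059)

e_1 = w_1/‖w_1‖ = (4, -1, -1)/4.2426 = (0.9428, -0.2357, -0.2357).
r_{12} = e_1·w_2 = -3.5355.
u_2 = w_2 + 3.5355·e_1 = (-0.6667, -4.8333, 2.1667).
‖u_2‖ = 5.3385, so e_2 = (-0.1249, -0.9054, 0.4059).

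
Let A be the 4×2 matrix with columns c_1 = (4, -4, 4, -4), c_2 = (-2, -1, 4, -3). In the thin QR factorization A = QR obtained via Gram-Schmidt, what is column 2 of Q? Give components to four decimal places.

c_1 = (4, -4, 4, -4); ‖c_1‖ = 8.0000, so e_1 = (0.5000, -0.5000, 0.5000, -0.5000).
e_1·c_2 = 0.5000·(-2) + (-0.5000)·(-1) + 0.5000·4 + (-0.5000)·(-3) = 3.0000.
u_2 = c_2 − 3.0000·e_1 = (-3.5000, 0.5000, 2.5000, -1.5000).
‖u_2‖ = 4.5826, so e_2 = (-0.7638, 0.1091, 0.5455, -0.3273).

e_2 = (-0.7638, 0.1091, 0.5455, -0.3273)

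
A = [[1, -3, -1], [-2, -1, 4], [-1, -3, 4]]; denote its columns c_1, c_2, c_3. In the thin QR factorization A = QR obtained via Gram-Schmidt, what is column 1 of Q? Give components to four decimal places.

c_1 = (1, -2, -1); ‖c_1‖ = 2.4495, so e_1 = (0.4082, -0.8165, -0.4082).

e_1 = (0.4082, -0.8165, -0.4082)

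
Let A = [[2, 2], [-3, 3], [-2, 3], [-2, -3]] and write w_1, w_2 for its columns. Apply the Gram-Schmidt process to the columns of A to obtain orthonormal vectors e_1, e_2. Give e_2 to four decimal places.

w_1 = (2, -3, -2, -2); ‖w_1‖ = 4.5826, so e_1 = (0.4364, -0.6547, -0.4364, -0.4364).
e_1·w_2 = 0.4364·2 + (-0.6547)·3 + (-0.4364)·3 + (-0.4364)·(-3) = -1.0911.
u_2 = w_2 + 1.0911·e_1 = (2.4762, 2.2857, 2.5238, -3.4762).
‖u_2‖ = 5.4598, so e_2 = (0.4535, 0.4186, 0.4623, -0.6367).

e_2 = (0.4535, 0.4186, 0.4623, -0.6367)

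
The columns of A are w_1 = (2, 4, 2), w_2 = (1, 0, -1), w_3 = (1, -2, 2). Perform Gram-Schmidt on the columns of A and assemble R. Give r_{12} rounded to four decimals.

e_1 = w_1/‖w_1‖ = (2, 4, 2)/4.8990 = (0.4082, 0.8165, 0.4082).
r_{12} = e_1·w_2 = 0.0000.

r_{12} = 0.0000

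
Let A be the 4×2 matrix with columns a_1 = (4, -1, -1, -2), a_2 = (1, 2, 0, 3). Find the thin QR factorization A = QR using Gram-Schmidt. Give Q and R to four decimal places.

q_1 = a_1/‖a_1‖ = (4, -1, -1, -2)/4.6904 = (0.8528, -0.2132, -0.2132, -0.4264).
r_{12} = q_1·a_2 = -0.8528.
u_2 = a_2 + 0.8528·q_1 = (1.7273, 1.8182, -0.1818, 2.6364).
‖u_2‖ = 3.6432, so q_2 = (0.4741, 0.4991, -0.0499, 0.7236).

Q = [[0.8528, 0.4741], [-0.2132, 0.4991], [-0.2132, -0.0499], [-0.4264, 0.7236]], R = [[4.6904, -0.8528], [0.0000, 3.6432]]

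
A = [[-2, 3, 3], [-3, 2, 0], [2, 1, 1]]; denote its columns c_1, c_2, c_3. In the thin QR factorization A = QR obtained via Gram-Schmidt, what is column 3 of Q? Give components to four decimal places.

e_3 = (0.5959, -0.6810, -0.4256)

c_1 = (-2, -3, 2); ‖c_1‖ = 4.1231, so e_1 = (-0.4851, -0.7276, 0.4851).
e_1·c_2 = (-0.4851)·3 + (-0.7276)·2 + 0.4851·1 = -2.4254.
u_2 = c_2 + 2.4254·e_1 = (1.8235, 0.2353, 2.1765).
‖u_2‖ = 2.8491, so e_2 = (0.6400, 0.0826, 0.7639).
e_1·c_3 = (-0.4851)·3 + (-0.7276)·0 + 0.4851·1 = -0.9701; e_2·c_3 = 0.6400·3 + 0.0826·0 + 0.7639·1 = 2.6840.
u_3 = c_3 + 0.9701·e_1 − 2.6840·e_2 = (0.8116, -0.9275, -0.5797).
‖u_3‖ = 1.3620, so e_3 = (0.5959, -0.6810, -0.4256).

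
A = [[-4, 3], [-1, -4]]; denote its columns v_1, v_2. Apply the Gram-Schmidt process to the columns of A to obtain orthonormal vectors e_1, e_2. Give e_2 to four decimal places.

v_1 = (-4, -1); ‖v_1‖ = 4.1231, so e_1 = (-0.9701, -0.2425).
e_1·v_2 = (-0.9701)·3 + (-0.2425)·(-4) = -1.9403.
u_2 = v_2 + 1.9403·e_1 = (1.1176, -4.4706).
‖u_2‖ = 4.6082, so e_2 = (0.2425, -0.9701).

e_2 = (0.2425, -0.9701)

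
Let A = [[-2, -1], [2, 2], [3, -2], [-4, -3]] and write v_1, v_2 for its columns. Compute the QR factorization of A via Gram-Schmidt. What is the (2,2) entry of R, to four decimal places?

e_1 = v_1/‖v_1‖ = (-2, 2, 3, -4)/5.7446 = (-0.3482, 0.3482, 0.5222, -0.6963).
r_{12} = e_1·v_2 = 2.0889.
u_2 = v_2 − 2.0889·e_1 = (-0.2727, 1.2727, -3.0909, -1.5455).
r_{22} = ‖u_2‖ = 3.6927.

r_{22} = 3.6927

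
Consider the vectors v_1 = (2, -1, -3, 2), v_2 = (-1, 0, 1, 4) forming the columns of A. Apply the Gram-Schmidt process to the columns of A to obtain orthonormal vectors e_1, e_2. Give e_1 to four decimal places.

e_1 = (0.4714, -0.2357, -0.7071, 0.4714)

v_1 = (2, -1, -3, 2); ‖v_1‖ = 4.2426, so e_1 = (0.4714, -0.2357, -0.7071, 0.4714).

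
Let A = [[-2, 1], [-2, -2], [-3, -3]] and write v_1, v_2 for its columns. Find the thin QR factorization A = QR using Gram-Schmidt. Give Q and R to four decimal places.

v_1 = (-2, -2, -3); ‖v_1‖ = 4.1231, so e_1 = (-0.4851, -0.4851, -0.7276).
e_1·v_2 = (-0.4851)·1 + (-0.4851)·(-2) + (-0.7276)·(-3) = 2.6679.
u_2 = v_2 − 2.6679·e_1 = (2.2941, -0.7059, -1.0588).
‖u_2‖ = 2.6234, so e_2 = (0.8745, -0.2691, -0.4036).

Q = [[-0.4851, 0.8745], [-0.4851, -0.2691], [-0.7276, -0.4036]], R = [[4.1231, 2.6679], [0.0000, 2.6234]]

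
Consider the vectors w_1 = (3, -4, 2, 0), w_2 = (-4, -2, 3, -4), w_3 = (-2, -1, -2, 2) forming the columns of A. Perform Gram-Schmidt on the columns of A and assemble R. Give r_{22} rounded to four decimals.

r_{22} = 6.6979

w_1 = (3, -4, 2, 0); ‖w_1‖ = 5.3852, so q_1 = (0.5571, -0.7428, 0.3714, 0.0000).
q_1·w_2 = 0.5571·(-4) + (-0.7428)·(-2) + 0.3714·3 + 0.0000·(-4) = 0.3714.
u_2 = w_2 − 0.3714·q_1 = (-4.2069, -1.7241, 2.8621, -4.0000).
r_{22} = ‖u_2‖ = 6.6979.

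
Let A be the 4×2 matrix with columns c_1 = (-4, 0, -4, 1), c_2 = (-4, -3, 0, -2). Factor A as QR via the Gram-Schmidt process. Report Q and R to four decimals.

c_1 = (-4, 0, -4, 1); ‖c_1‖ = 5.7446, so e_1 = (-0.6963, 0.0000, -0.6963, 0.1741).
e_1·c_2 = (-0.6963)·(-4) + 0.0000·(-3) + (-0.6963)·0 + 0.1741·(-2) = 2.4371.
u_2 = c_2 − 2.4371·e_1 = (-2.3030, -3.0000, 1.6970, -2.4242).
‖u_2‖ = 4.8021, so e_2 = (-0.4796, -0.6247, 0.3534, -0.5048).

Q = [[-0.6963, -0.4796], [0.0000, -0.6247], [-0.6963, 0.3534], [0.1741, -0.5048]], R = [[5.7446, 2.4371], [0.0000, 4.8021]]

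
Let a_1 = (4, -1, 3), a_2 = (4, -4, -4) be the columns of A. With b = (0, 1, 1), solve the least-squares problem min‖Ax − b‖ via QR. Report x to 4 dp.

a_1 = (4, -1, 3); ‖a_1‖ = 5.0990, so q_1 = (0.7845, -0.1961, 0.5883).
q_1·a_2 = 0.7845·4 + (-0.1961)·(-4) + 0.5883·(-4) = 1.5689.
u_2 = a_2 − 1.5689·q_1 = (2.7692, -3.6923, -4.9231).
‖u_2‖ = 6.7482, so q_2 = (0.4104, -0.5472, -0.7295).
Qᵀb = (0.3922, -1.2767).
Back-substitute: x_2 = -1.2767/6.7482 = -0.1892.
x_1 = (0.3922 − 1.5689·(-0.1892))/5.0990 = 0.1351.

x = (0.1351, -0.1892)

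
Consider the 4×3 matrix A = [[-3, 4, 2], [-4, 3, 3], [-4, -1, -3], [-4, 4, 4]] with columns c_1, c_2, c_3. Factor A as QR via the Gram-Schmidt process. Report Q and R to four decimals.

Q = [[-0.3974, 0.4797, -0.7733], [-0.5298, 0.1079, 0.4484], [-0.5298, -0.8034, -0.2443], [-0.5298, 0.3358, 0.3759]], R = [[7.5498, -4.7683, -2.9140], [0.0000, 4.3890, 5.0365], [0.0000, 0.0000, 2.0352]]

c_1 = (-3, -4, -4, -4); ‖c_1‖ = 7.5498, so e_1 = (-0.3974, -0.5298, -0.5298, -0.5298).
e_1·c_2 = (-0.3974)·4 + (-0.5298)·3 + (-0.5298)·(-1) + (-0.5298)·4 = -4.7683.
u_2 = c_2 + 4.7683·e_1 = (2.1053, 0.4737, -3.5263, 1.4737).
‖u_2‖ = 4.3890, so e_2 = (0.4797, 0.1079, -0.8034, 0.3358).
e_1·c_3 = (-0.3974)·2 + (-0.5298)·3 + (-0.5298)·(-3) + (-0.5298)·4 = -2.9140; e_2·c_3 = 0.4797·2 + 0.1079·3 + (-0.8034)·(-3) + 0.3358·4 = 5.0365.
u_3 = c_3 + 2.9140·e_1 − 5.0365·e_2 = (-1.5738, 0.9126, -0.4973, 0.7650).
‖u_3‖ = 2.0352, so e_3 = (-0.7733, 0.4484, -0.2443, 0.3759).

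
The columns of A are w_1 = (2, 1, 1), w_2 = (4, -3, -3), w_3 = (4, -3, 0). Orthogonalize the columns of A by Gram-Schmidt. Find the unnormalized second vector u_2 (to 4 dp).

u_2 = (3.3333, -3.3333, -3.3333)

e_1 = w_1/‖w_1‖ = (2, 1, 1)/2.4495 = (0.8165, 0.4082, 0.4082).
r_{12} = e_1·w_2 = 0.8165.
u_2 = w_2 − 0.8165·e_1 = (3.3333, -3.3333, -3.3333).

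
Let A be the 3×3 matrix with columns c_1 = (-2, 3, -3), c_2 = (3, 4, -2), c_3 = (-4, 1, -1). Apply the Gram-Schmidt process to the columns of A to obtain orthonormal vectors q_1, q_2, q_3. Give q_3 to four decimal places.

c_1 = (-2, 3, -3); ‖c_1‖ = 4.6904, so q_1 = (-0.4264, 0.6396, -0.6396).
q_1·c_2 = (-0.4264)·3 + 0.6396·4 + (-0.6396)·(-2) = 2.5584.
u_2 = c_2 − 2.5584·q_1 = (4.0909, 2.3636, -0.3636).
‖u_2‖ = 4.7386, so q_2 = (0.8633, 0.4988, -0.0767).
q_1·c_3 = (-0.4264)·(-4) + 0.6396·1 + (-0.6396)·(-1) = 2.9848; q_2·c_3 = 0.8633·(-4) + 0.4988·1 + (-0.0767)·(-1) = -2.8777.
u_3 = c_3 − 2.9848·q_1 + 2.8777·q_2 = (-0.2429, 0.5263, 0.6883).
‖u_3‖ = 0.8998, so q_3 = (-0.2700, 0.5849, 0.7649).

q_3 = (-0.2700, 0.5849, 0.7649)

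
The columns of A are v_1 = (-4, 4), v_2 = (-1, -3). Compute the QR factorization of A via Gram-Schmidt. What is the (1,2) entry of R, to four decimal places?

r_{12} = -1.4142

e_1 = v_1/‖v_1‖ = (-4, 4)/5.6569 = (-0.7071, 0.7071).
r_{12} = e_1·v_2 = -1.4142.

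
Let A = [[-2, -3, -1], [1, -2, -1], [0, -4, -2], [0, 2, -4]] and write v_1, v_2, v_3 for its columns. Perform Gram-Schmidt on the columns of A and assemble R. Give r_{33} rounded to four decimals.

v_1 = (-2, 1, 0, 0); ‖v_1‖ = 2.2361, so e_1 = (-0.8944, 0.4472, 0.0000, 0.0000).
e_1·v_2 = (-0.8944)·(-3) + 0.4472·(-2) + 0.0000·(-4) + 0.0000·2 = 1.7889.
u_2 = v_2 − 1.7889·e_1 = (-1.4000, -2.8000, -4.0000, 2.0000).
‖u_2‖ = 5.4589, so e_2 = (-0.2565, -0.5129, -0.7327, 0.3664).
e_1·v_3 = (-0.8944)·(-1) + 0.4472·(-1) + 0.0000·(-2) + 0.0000·(-4) = 0.4472; e_2·v_3 = (-0.2565)·(-1) + (-0.5129)·(-1) + (-0.7327)·(-2) + 0.3664·(-4) = 0.7694.
u_3 = v_3 − 0.4472·e_1 − 0.7694·e_2 = (-0.4027, -0.8054, -1.4362, -4.2819).
r_{33} = ‖u_3‖ = 4.6052.

r_{33} = 4.6052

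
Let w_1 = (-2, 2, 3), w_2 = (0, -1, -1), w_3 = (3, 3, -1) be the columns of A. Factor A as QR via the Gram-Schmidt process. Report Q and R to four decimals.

Q = [[-0.4851, -0.8085, -0.3333], [0.4851, -0.5659, 0.6667], [0.7276, -0.1617, -0.6667]], R = [[4.1231, -1.2127, -0.7276], [0.0000, 0.7276, -3.9614], [0.0000, 0.0000, 1.6667]]

q_1 = w_1/‖w_1‖ = (-2, 2, 3)/4.1231 = (-0.4851, 0.4851, 0.7276).
r_{12} = q_1·w_2 = -1.2127.
u_2 = w_2 + 1.2127·q_1 = (-0.5882, -0.4118, -0.1176).
‖u_2‖ = 0.7276, so q_2 = (-0.8085, -0.5659, -0.1617).
r_{13} = q_1·w_3 = -0.7276; r_{23} = q_2·w_3 = -3.9614.
u_3 = w_3 + 0.7276·q_1 + 3.9614·q_2 = (-0.5556, 1.1111, -1.1111).
‖u_3‖ = 1.6667, so q_3 = (-0.3333, 0.6667, -0.6667).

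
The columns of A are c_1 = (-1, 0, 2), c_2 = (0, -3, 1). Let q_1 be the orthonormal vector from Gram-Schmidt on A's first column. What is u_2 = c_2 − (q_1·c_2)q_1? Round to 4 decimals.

u_2 = (0.4000, -3.0000, 0.2000)

q_1 = c_1/‖c_1‖ = (-1, 0, 2)/2.2361 = (-0.4472, 0.0000, 0.8944).
r_{12} = q_1·c_2 = 0.8944.
u_2 = c_2 − 0.8944·q_1 = (0.4000, -3.0000, 0.2000).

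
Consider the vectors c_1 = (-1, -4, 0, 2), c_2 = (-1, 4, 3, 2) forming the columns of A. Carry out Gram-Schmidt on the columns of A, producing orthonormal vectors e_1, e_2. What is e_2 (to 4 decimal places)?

e_2 = (-0.3095, 0.3869, 0.6094, 0.6190)

c_1 = (-1, -4, 0, 2); ‖c_1‖ = 4.5826, so e_1 = (-0.2182, -0.8729, 0.0000, 0.4364).
e_1·c_2 = (-0.2182)·(-1) + (-0.8729)·4 + 0.0000·3 + 0.4364·2 = -2.4004.
u_2 = c_2 + 2.4004·e_1 = (-1.5238, 1.9048, 3.0000, 3.0476).
‖u_2‖ = 4.9232, so e_2 = (-0.3095, 0.3869, 0.6094, 0.6190).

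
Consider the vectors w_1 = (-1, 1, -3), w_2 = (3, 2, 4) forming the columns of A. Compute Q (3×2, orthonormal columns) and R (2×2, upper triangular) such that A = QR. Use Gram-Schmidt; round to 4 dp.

q_1 = w_1/‖w_1‖ = (-1, 1, -3)/3.3166 = (-0.3015, 0.3015, -0.9045).
r_{12} = q_1·w_2 = -3.9196.
u_2 = w_2 + 3.9196·q_1 = (1.8182, 3.1818, 0.4545).
‖u_2‖ = 3.6927, so q_2 = (0.4924, 0.8616, 0.1231).

Q = [[-0.3015, 0.4924], [0.3015, 0.8616], [-0.9045, 0.1231]], R = [[3.3166, -3.9196], [0.0000, 3.6927]]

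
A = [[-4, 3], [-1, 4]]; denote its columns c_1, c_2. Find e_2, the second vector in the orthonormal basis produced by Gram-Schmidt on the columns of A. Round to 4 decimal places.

e_2 = (-0.2425, 0.9701)

c_1 = (-4, -1); ‖c_1‖ = 4.1231, so e_1 = (-0.9701, -0.2425).
e_1·c_2 = (-0.9701)·3 + (-0.2425)·4 = -3.8806.
u_2 = c_2 + 3.8806·e_1 = (-0.7647, 3.0588).
‖u_2‖ = 3.1530, so e_2 = (-0.2425, 0.9701).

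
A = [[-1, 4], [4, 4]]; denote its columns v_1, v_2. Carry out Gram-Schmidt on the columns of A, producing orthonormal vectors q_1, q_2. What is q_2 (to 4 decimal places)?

v_1 = (-1, 4); ‖v_1‖ = 4.1231, so q_1 = (-0.2425, 0.9701).
q_1·v_2 = (-0.2425)·4 + 0.9701·4 = 2.9104.
u_2 = v_2 − 2.9104·q_1 = (4.7059, 1.1765).
‖u_2‖ = 4.8507, so q_2 = (0.9701, 0.2425).

q_2 = (0.9701, 0.2425)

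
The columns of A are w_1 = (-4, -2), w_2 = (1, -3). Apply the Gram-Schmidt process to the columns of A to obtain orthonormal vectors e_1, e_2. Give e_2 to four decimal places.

e_1 = w_1/‖w_1‖ = (-4, -2)/4.4721 = (-0.8944, -0.4472).
r_{12} = e_1·w_2 = 0.4472.
u_2 = w_2 − 0.4472·e_1 = (1.4000, -2.8000).
‖u_2‖ = 3.1305, so e_2 = (0.4472, -0.8944).

e_2 = (0.4472, -0.8944)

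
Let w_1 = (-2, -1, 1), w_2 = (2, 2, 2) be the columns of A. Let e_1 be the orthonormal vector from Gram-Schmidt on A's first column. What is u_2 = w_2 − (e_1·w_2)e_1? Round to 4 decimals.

w_1 = (-2, -1, 1); ‖w_1‖ = 2.4495, so e_1 = (-0.8165, -0.4082, 0.4082).
e_1·w_2 = (-0.8165)·2 + (-0.4082)·2 + 0.4082·2 = -1.6330.
u_2 = w_2 + 1.6330·e_1 = (0.6667, 1.3333, 2.6667).

u_2 = (0.6667, 1.3333, 2.6667)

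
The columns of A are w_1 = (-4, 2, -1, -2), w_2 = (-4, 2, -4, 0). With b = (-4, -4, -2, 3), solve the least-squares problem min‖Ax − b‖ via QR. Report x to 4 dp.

w_1 = (-4, 2, -1, -2); ‖w_1‖ = 5.0000, so q_1 = (-0.8000, 0.4000, -0.2000, -0.4000).
q_1·w_2 = (-0.8000)·(-4) + 0.4000·2 + (-0.2000)·(-4) + (-0.4000)·0 = 4.8000.
u_2 = w_2 − 4.8000·q_1 = (-0.1600, 0.0800, -3.0400, 1.9200).
‖u_2‖ = 3.6000, so q_2 = (-0.0444, 0.0222, -0.8444, 0.5333).
Qᵀb = (0.8000, 3.3778).
Back-substitute: x_2 = 3.3778/3.6000 = 0.9383.
x_1 = (0.8000 − 4.8000·0.9383)/5.0000 = -0.7407.

x = (-0.7407, 0.9383)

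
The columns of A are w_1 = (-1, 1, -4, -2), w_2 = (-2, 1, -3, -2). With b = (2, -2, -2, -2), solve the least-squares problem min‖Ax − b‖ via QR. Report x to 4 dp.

w_1 = (-1, 1, -4, -2); ‖w_1‖ = 4.6904, so q_1 = (-0.2132, 0.2132, -0.8528, -0.4264).
q_1·w_2 = (-0.2132)·(-2) + 0.2132·1 + (-0.8528)·(-3) + (-0.4264)·(-2) = 4.0508.
u_2 = w_2 − 4.0508·q_1 = (-1.1364, 0.1364, 0.4545, -0.2727).
‖u_2‖ = 1.2613, so q_2 = (-0.9009, 0.1081, 0.3604, -0.2162).
Qᵀb = (1.7056, -2.3064).
Back-substitute: x_2 = -2.3064/1.2613 = -1.8286.
x_1 = (1.7056 − 4.0508·(-1.8286))/4.6904 = 1.9429.

x = (1.9429, -1.8286)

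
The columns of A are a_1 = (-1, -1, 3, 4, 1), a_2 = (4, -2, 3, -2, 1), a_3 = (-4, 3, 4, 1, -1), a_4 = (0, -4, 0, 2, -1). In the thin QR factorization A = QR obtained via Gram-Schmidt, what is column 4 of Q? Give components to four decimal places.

a_1 = (-1, -1, 3, 4, 1); ‖a_1‖ = 5.2915, so q_1 = (-0.1890, -0.1890, 0.5669, 0.7559, 0.1890).
q_1·a_2 = (-0.1890)·4 + (-0.1890)·(-2) + 0.5669·3 + 0.7559·(-2) + 0.1890·1 = 0.0000.
u_2 = a_2 − 0.0000·q_1 = (4.0000, -2.0000, 3.0000, -2.0000, 1.0000).
‖u_2‖ = 5.8310, so q_2 = (0.6860, -0.3430, 0.5145, -0.3430, 0.1715).
q_1·a_3 = (-0.1890)·(-4) + (-0.1890)·3 + 0.5669·4 + 0.7559·1 + 0.1890·(-1) = 3.0237; q_2·a_3 = 0.6860·(-4) + (-0.3430)·3 + 0.5145·4 + (-0.3430)·1 + 0.1715·(-1) = -2.2295.
u_3 = a_3 − 3.0237·q_1 + 2.2295·q_2 = (-1.8992, 2.8067, 3.4328, -2.0504, -1.1891).
‖u_3‖ = 5.3746, so q_3 = (-0.3534, 0.5222, 0.6387, -0.3815, -0.2212).
q_1·a_4 = (-0.1890)·0 + (-0.1890)·(-4) + 0.5669·0 + 0.7559·2 + 0.1890·(-1) = 2.0788; q_2·a_4 = 0.6860·0 + (-0.3430)·(-4) + 0.5145·0 + (-0.3430)·2 + 0.1715·(-1) = 0.5145; q_3·a_4 = (-0.3534)·0 + 0.5222·(-4) + 0.6387·0 + (-0.3815)·2 + (-0.2212)·(-1) = -2.6306.
u_4 = a_4 − 2.0788·q_1 − 0.5145·q_2 + 2.6306·q_3 = (-0.8896, -2.0569, 0.2369, -0.3985, -2.0631).
‖u_4‖ = 3.0812, so q_4 = (-0.2887, -0.6676, 0.0769, -0.1293, -0.6696).

q_4 = (-0.2887, -0.6676, 0.0769, -0.1293, -0.6696)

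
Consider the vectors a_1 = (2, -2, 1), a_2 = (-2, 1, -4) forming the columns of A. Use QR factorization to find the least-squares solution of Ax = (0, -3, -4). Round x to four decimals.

x = (1.9326, 1.5393)

e_1 = a_1/‖a_1‖ = (2, -2, 1)/3.0000 = (0.6667, -0.6667, 0.3333).
r_{12} = e_1·a_2 = -3.3333.
u_2 = a_2 + 3.3333·e_1 = (0.2222, -1.2222, -2.8889).
‖u_2‖ = 3.1447, so e_2 = (0.0707, -0.3887, -0.9187).
Qᵀb = (0.6667, 4.8407).
Back-substitute: x_2 = 4.8407/3.1447 = 1.5393.
x_1 = (0.6667 + 3.3333·1.5393)/3.0000 = 1.9326.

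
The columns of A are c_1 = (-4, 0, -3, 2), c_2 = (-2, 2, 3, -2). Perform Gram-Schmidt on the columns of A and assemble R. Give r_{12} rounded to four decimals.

c_1 = (-4, 0, -3, 2); ‖c_1‖ = 5.3852, so e_1 = (-0.7428, 0.0000, -0.5571, 0.3714).
r_{12} = e_1·c_2 = -0.9285.

r_{12} = -0.9285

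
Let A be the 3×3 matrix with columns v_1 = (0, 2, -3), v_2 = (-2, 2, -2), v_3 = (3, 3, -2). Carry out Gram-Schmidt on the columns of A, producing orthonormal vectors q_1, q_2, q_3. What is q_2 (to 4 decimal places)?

v_1 = (0, 2, -3); ‖v_1‖ = 3.6056, so q_1 = (0.0000, 0.5547, -0.8321).
q_1·v_2 = 0.0000·(-2) + 0.5547·2 + (-0.8321)·(-2) = 2.7735.
u_2 = v_2 − 2.7735·q_1 = (-2.0000, 0.4615, 0.3077).
‖u_2‖ = 2.0755, so q_2 = (-0.9636, 0.2224, 0.1482).

q_2 = (-0.9636, 0.2224, 0.1482)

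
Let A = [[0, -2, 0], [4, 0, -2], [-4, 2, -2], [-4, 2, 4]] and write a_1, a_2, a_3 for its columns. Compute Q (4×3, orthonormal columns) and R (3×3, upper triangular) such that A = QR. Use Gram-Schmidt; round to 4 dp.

a_1 = (0, 4, -4, -4); ‖a_1‖ = 6.9282, so q_1 = (0.0000, 0.5774, -0.5774, -0.5774).
q_1·a_2 = 0.0000·(-2) + 0.5774·0 + (-0.5774)·2 + (-0.5774)·2 = -2.3094.
u_2 = a_2 + 2.3094·q_1 = (-2.0000, 1.3333, 0.6667, 0.6667).
‖u_2‖ = 2.5820, so q_2 = (-0.7746, 0.5164, 0.2582, 0.2582).
q_1·a_3 = 0.0000·0 + 0.5774·(-2) + (-0.5774)·(-2) + (-0.5774)·4 = -2.3094; q_2·a_3 = (-0.7746)·0 + 0.5164·(-2) + 0.2582·(-2) + 0.2582·4 = -0.5164.
u_3 = a_3 + 2.3094·q_1 + 0.5164·q_2 = (-0.4000, -0.4000, -3.2000, 2.8000).
‖u_3‖ = 4.2895, so q_3 = (-0.0933, -0.0933, -0.7460, 0.6528).

Q = [[0.0000, -0.7746, -0.0933], [0.5774, 0.5164, -0.0933], [-0.5774, 0.2582, -0.7460], [-0.5774, 0.2582, 0.6528]], R = [[6.9282, -2.3094, -2.3094], [0.0000, 2.5820, -0.5164], [0.0000, 0.0000, 4.2895]]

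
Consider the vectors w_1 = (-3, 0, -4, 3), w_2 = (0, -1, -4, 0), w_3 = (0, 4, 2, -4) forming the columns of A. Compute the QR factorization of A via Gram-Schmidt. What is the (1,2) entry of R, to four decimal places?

r_{12} = 2.7440

w_1 = (-3, 0, -4, 3); ‖w_1‖ = 5.8310, so q_1 = (-0.5145, 0.0000, -0.6860, 0.5145).
r_{12} = q_1·w_2 = 2.7440.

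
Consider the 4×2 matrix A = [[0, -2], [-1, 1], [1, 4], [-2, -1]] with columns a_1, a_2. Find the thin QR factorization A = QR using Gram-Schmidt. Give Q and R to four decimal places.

a_1 = (0, -1, 1, -2); ‖a_1‖ = 2.4495, so q_1 = (0.0000, -0.4082, 0.4082, -0.8165).
q_1·a_2 = 0.0000·(-2) + (-0.4082)·1 + 0.4082·4 + (-0.8165)·(-1) = 2.0412.
u_2 = a_2 − 2.0412·q_1 = (-2.0000, 1.8333, 3.1667, 0.6667).
‖u_2‖ = 4.2230, so q_2 = (-0.4736, 0.4341, 0.7499, 0.1579).

Q = [[0.0000, -0.4736], [-0.4082, 0.4341], [0.4082, 0.7499], [-0.8165, 0.1579]], R = [[2.4495, 2.0412], [0.0000, 4.2230]]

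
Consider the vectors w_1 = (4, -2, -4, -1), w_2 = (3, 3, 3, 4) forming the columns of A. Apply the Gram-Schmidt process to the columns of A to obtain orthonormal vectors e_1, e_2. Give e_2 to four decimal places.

e_1 = w_1/‖w_1‖ = (4, -2, -4, -1)/6.0828 = (0.6576, -0.3288, -0.6576, -0.1644).
r_{12} = e_1·w_2 = -1.6440.
u_2 = w_2 + 1.6440·e_1 = (4.0811, 2.4595, 1.9189, 3.7297).
‖u_2‖ = 6.3480, so e_2 = (0.6429, 0.3874, 0.3023, 0.5875).

e_2 = (0.6429, 0.3874, 0.3023, 0.5875)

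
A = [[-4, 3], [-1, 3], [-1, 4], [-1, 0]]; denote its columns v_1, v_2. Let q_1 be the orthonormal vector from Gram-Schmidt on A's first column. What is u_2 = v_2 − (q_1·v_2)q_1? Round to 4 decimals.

u_2 = (-1.0000, 2.0000, 3.0000, -1.0000)

q_1 = v_1/‖v_1‖ = (-4, -1, -1, -1)/4.3589 = (-0.9177, -0.2294, -0.2294, -0.2294).
r_{12} = q_1·v_2 = -4.3589.
u_2 = v_2 + 4.3589·q_1 = (-1.0000, 2.0000, 3.0000, -1.0000).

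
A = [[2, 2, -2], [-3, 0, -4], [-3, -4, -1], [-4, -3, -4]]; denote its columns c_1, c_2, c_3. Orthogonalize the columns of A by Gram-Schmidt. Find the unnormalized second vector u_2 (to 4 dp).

c_1 = (2, -3, -3, -4); ‖c_1‖ = 6.1644, so q_1 = (0.3244, -0.4867, -0.4867, -0.6489).
q_1·c_2 = 0.3244·2 + (-0.4867)·0 + (-0.4867)·(-4) + (-0.6489)·(-3) = 4.5422.
u_2 = c_2 − 4.5422·q_1 = (0.5263, 2.2105, -1.7895, -0.0526).

u_2 = (0.5263, 2.2105, -1.7895, -0.0526)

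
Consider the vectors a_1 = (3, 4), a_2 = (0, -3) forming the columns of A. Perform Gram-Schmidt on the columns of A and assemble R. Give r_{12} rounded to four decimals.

a_1 = (3, 4); ‖a_1‖ = 5.0000, so q_1 = (0.6000, 0.8000).
r_{12} = q_1·a_2 = -2.4000.

r_{12} = -2.4000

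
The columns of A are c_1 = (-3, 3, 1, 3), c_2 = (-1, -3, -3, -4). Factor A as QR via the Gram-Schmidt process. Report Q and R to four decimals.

Q = [[-0.5669, -0.7407], [0.5669, -0.1709], [0.1890, -0.5128], [0.5669, -0.3989]], R = [[5.2915, -3.9686], [0.0000, 4.3875]]

e_1 = c_1/‖c_1‖ = (-3, 3, 1, 3)/5.2915 = (-0.5669, 0.5669, 0.1890, 0.5669).
r_{12} = e_1·c_2 = -3.9686.
u_2 = c_2 + 3.9686·e_1 = (-3.2500, -0.7500, -2.2500, -1.7500).
‖u_2‖ = 4.3875, so e_2 = (-0.7407, -0.1709, -0.5128, -0.3989).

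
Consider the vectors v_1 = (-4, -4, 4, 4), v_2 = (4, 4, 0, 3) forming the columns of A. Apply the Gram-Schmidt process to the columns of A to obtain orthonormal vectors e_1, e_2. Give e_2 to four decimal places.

e_2 = (0.4665, 0.4665, 0.2120, 0.7210)

v_1 = (-4, -4, 4, 4); ‖v_1‖ = 8.0000, so e_1 = (-0.5000, -0.5000, 0.5000, 0.5000).
e_1·v_2 = (-0.5000)·4 + (-0.5000)·4 + 0.5000·0 + 0.5000·3 = -2.5000.
u_2 = v_2 + 2.5000·e_1 = (2.7500, 2.7500, 1.2500, 4.2500).
‖u_2‖ = 5.8949, so e_2 = (0.4665, 0.4665, 0.2120, 0.7210).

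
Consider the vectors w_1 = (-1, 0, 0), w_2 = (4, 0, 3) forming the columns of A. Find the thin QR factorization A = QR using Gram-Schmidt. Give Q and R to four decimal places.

q_1 = w_1/‖w_1‖ = (-1, 0, 0)/1.0000 = (-1.0000, 0.0000, 0.0000).
r_{12} = q_1·w_2 = -4.0000.
u_2 = w_2 + 4.0000·q_1 = (0.0000, 0.0000, 3.0000).
‖u_2‖ = 3.0000, so q_2 = (0.0000, 0.0000, 1.0000).

Q = [[-1.0000, 0.0000], [0.0000, 0.0000], [0.0000, 1.0000]], R = [[1.0000, -4.0000], [0.0000, 3.0000]]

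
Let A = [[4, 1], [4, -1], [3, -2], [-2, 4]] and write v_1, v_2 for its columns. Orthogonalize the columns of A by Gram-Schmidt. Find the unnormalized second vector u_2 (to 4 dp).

e_1 = v_1/‖v_1‖ = (4, 4, 3, -2)/6.7082 = (0.5963, 0.5963, 0.4472, -0.2981).
r_{12} = e_1·v_2 = -2.0870.
u_2 = v_2 + 2.0870·e_1 = (2.2444, 0.2444, -1.0667, 3.3778).

u_2 = (2.2444, 0.2444, -1.0667, 3.3778)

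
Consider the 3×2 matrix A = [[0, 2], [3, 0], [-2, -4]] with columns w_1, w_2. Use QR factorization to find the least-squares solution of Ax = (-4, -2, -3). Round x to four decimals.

e_1 = w_1/‖w_1‖ = (0, 3, -2)/3.6056 = (0.0000, 0.8321, -0.5547).
r_{12} = e_1·w_2 = 2.2188.
u_2 = w_2 − 2.2188·e_1 = (2.0000, -1.8462, -2.7692).
‖u_2‖ = 3.8829, so e_2 = (0.5151, -0.4755, -0.7132).
Qᵀb = (0.0000, 1.0302).
Back-substitute: x_2 = 1.0302/3.8829 = 0.2653.
x_1 = (0.0000 − 2.2188·0.2653)/3.6056 = -0.1633.

x = (-0.1633, 0.2653)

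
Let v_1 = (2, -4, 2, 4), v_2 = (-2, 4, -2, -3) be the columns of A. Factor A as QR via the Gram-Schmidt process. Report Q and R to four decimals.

q_1 = v_1/‖v_1‖ = (2, -4, 2, 4)/6.3246 = (0.3162, -0.6325, 0.3162, 0.6325).
r_{12} = q_1·v_2 = -5.6921.
u_2 = v_2 + 5.6921·q_1 = (-0.2000, 0.4000, -0.2000, 0.6000).
‖u_2‖ = 0.7746, so q_2 = (-0.2582, 0.5164, -0.2582, 0.7746).

Q = [[0.3162, -0.2582], [-0.6325, 0.5164], [0.3162, -0.2582], [0.6325, 0.7746]], R = [[6.3246, -5.6921], [0.0000, 0.7746]]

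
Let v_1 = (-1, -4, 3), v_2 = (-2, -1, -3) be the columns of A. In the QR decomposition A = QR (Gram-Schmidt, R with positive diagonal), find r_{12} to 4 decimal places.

v_1 = (-1, -4, 3); ‖v_1‖ = 5.0990, so q_1 = (-0.1961, -0.7845, 0.5883).
r_{12} = q_1·v_2 = -0.5883.

r_{12} = -0.5883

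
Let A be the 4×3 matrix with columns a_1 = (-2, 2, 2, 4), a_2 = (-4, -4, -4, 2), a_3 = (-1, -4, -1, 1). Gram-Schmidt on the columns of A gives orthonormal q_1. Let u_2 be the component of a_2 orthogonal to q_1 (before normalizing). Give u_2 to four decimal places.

q_1 = a_1/‖a_1‖ = (-2, 2, 2, 4)/5.2915 = (-0.3780, 0.3780, 0.3780, 0.7559).
r_{12} = q_1·a_2 = 0.0000.
u_2 = a_2 + 0.0000·q_1 = (-4.0000, -4.0000, -4.0000, 2.0000).

u_2 = (-4.0000, -4.0000, -4.0000, 2.0000)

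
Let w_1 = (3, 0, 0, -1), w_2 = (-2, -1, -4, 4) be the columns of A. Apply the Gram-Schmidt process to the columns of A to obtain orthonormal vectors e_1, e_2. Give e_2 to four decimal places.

e_2 = (0.1925, -0.1925, -0.7698, 0.5774)

w_1 = (3, 0, 0, -1); ‖w_1‖ = 3.1623, so e_1 = (0.9487, 0.0000, 0.0000, -0.3162).
e_1·w_2 = 0.9487·(-2) + 0.0000·(-1) + 0.0000·(-4) + (-0.3162)·4 = -3.1623.
u_2 = w_2 + 3.1623·e_1 = (1.0000, -1.0000, -4.0000, 3.0000).
‖u_2‖ = 5.1962, so e_2 = (0.1925, -0.1925, -0.7698, 0.5774).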